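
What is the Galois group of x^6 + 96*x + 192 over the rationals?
6T13: (S_3 x S_3) : C_2

The polynomial f is an irreducible sextic over Q, so G = Gal(f/Q) is one of the 16 transitive subgroups 6T1, ..., 6T16 of S_6. The discriminant of f is -9727331052552192, which is not a perfect square, so G is not contained in A_6. The transitive groups of degree 6 not contained in A_6 are: C_6 (6T1, order 6), S_3 (6T2, order 6), D_6 (6T3, order 12), C_3 x S_3 (6T5, order 18), A_4 x C_2 (6T6, order 24), S_4 (6T8, order 24), S_3 x S_3 (6T9, order 36), S_4 x C_2 (6T11, order 48), (S_3 x S_3) : C_2 (6T13, order 72), PGL(2,5) (6T14, order 120), S_6 (6T16, order 720). By Dedekind's theorem, for a prime p not dividing disc(f) the degrees of the irreducible factors of f mod p form the cycle type of an element of G. Factoring f modulo the 27 such primes p <= 127 (skipping 2, 3, 17, 43, which divide the discriminant), each new pattern first appears at: mod 5: f = (x^6 + x + 2), pattern 6; mod 7: f = (x + 5)(x^2 + 6x + 3)(x^3 + 3x^2 + 4x + 3), pattern 3+2+1; mod 11: f = (x^2 + 4x + 8)(x^4 + 7x^3 + 8x^2 + 2), pattern 4+2; mod 13: f = (x + 7)(x + 10)(x^2 + 2x + 12)(x^2 + 7x + 11), pattern 2+2+1+1; mod 61: f = (x + 4)(x + 8)(x + 20)(x + 42)(x^2 + 48x + 17), pattern 2+1+1+1+1; mod 97: f = (x + 1)(x + 20)(x + 24)(x^3 + 52x^2 + 46x + 78), pattern 3+1+1+1; mod 113: f = (x^2 + 8x + 40)(x^2 + 15x + 62)(x^2 + 90x + 81), pattern 2+2+2; mod 127: f = (x^3 + 49x^2 + 43x + 17)(x^3 + 78x^2 + 72x + 86), pattern 3+3. No other pattern occurs in this range, so the set of observed cycle types is {6, 3+2+1, 4+2, 2+2+1+1, 2+1+1+1+1, 3+1+1+1, 2+2+2, 3+3}. The candidates containing elements of all these cycle types are (S_3 x S_3) : C_2 (6T13) of order 72, S_6 (6T16) of order 720; the others are excluded. The observed types are precisely the cycle types that occur in (S_3 x S_3) : C_2 (6T13) (apart from the identity). Each of the other remaining candidates has further cycle types, and by the Chebotarev density theorem the matching factorization patterns would occur for a proportion of primes equal to their share of the group: S_6 (6T16) additionally contains elements of type 5+1, 4+1+1 (234 of its 720 elements, about 32% of primes). None of the 27 primes tested shows any such pattern (for each of these groups the chance of that is below 10^-4), which rules them out. Hence G = (S_3 x S_3) : C_2 (6T13), of order 72.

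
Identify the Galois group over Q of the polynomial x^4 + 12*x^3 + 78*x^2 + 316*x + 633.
A_4 (also written A4)

The polynomial is an irreducible quartic over Q and its discriminant is 1358954496 = 36864^2, a perfect square, so the Galois group is contained in A_4. The resolvent cubic y^3 - 78*y^2 + 1260*y + 6488 is irreducible over Q. An irreducible resolvent with square discriminant gives A_4.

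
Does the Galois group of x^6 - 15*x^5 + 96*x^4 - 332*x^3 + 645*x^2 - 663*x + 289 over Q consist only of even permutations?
The polynomial is irreducible of degree 6 over Q. Its discriminant is -51195483, which is not a perfect square. A Galois group lies in the alternating group exactly when the discriminant is a square in Q, so the Galois group (C_3 x S_3) is not contained in A_6.

No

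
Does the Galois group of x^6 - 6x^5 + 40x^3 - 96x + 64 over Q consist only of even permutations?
The polynomial is irreducible of degree 6 over Q. Its discriminant is -37572373905408, which is not a perfect square. A Galois group lies in the alternating group exactly when the discriminant is a square in Q, so the Galois group (S_3) is not contained in A_6.

No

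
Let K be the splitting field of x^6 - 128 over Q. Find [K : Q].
The degree of the splitting field over Q equals the order of the Galois group, so first determine the group. The polynomial f is an irreducible sextic over Q, so G = Gal(f/Q) is one of the 16 transitive subgroups 6T1, ..., 6T16 of S_6. The discriminant of f is 1603087953297408, which is not a perfect square, so G is not contained in A_6. The transitive groups of degree 6 not contained in A_6 are: C_6 (6T1, order 6), S_3 (6T2, order 6), D_6 (6T3, order 12), C_3 x S_3 (6T5, order 18), A_4 x C_2 (6T6, order 24), S_4 (6T8, order 24), S_3 x S_3 (6T9, order 36), S_4 x C_2 (6T11, order 48), (S_3 x S_3) : C_2 (6T13, order 72), PGL(2,5) (6T14, order 120), S_6 (6T16, order 720). By Dedekind's theorem, for a prime p not dividing disc(f) the degrees of the irreducible factors of f mod p form the cycle type of an element of G. Factoring f modulo the 79 such primes p <= 419 (skipping 2, 3, which divide the discriminant), each new pattern first appears at: mod 5: f = (x^2 + 3)(x^2 + 2x + 3)(x^2 + 3x + 3), pattern 2+2+2; mod 7: f = (x^3 + 3)(x^3 + 4), pattern 3+3; mod 13: f = (x^6 + 2), pattern 6; mod 17: f = (x + 7)(x + 10)(x^2 + 7x + 15)(x^2 + 10x + 15), pattern 2+2+1+1; mod 31: f = (x + 4)(x + 7)(x + 11)(x + 20)(x + 24)(x + 27), pattern 1+1+1+1+1+1. No other pattern occurs in this range, so the set of observed cycle types is {2+2+2, 3+3, 6, 2+2+1+1, 1+1+1+1+1+1}. The candidates containing elements of all these cycle types are D_6 (6T3) of order 12, A_4 x C_2 (6T6) of order 24, S_3 x S_3 (6T9) of order 36, S_4 x C_2 (6T11) of order 48, (S_3 x S_3) : C_2 (6T13) of order 72, PGL(2,5) (6T14) of order 120, S_6 (6T16) of order 720; the others are excluded. The observed types are precisely the cycle types that occur in D_6 (6T3). Each of the other remaining candidates has further cycle types, and by the Chebotarev density theorem the matching factorization patterns would occur for a proportion of primes equal to their share of the group: A_4 x C_2 (6T6) additionally contains elements of type 2+1+1+1+1 (3 of its 24 elements, about 12% of primes); S_3 x S_3 (6T9) additionally contains elements of type 3+1+1+1 (4 of its 36 elements, about 11% of primes); S_4 x C_2 (6T11) additionally contains elements of type 4+2, 4+1+1, 2+1+1+1+1 (15 of its 48 elements, about 31% of primes); (S_3 x S_3) : C_2 (6T13) additionally contains elements of type 4+2, 3+2+1, 3+1+1+1, 2+1+1+1+1 (40 of its 72 elements, about 56% of primes); PGL(2,5) (6T14) additionally contains elements of type 5+1, 4+1+1 (54 of its 120 elements, about 45% of primes); S_6 (6T16) additionally contains elements of type 5+1, 4+2, 4+1+1, 3+2+1, 3+1+1+1, 2+1+1+1+1 (499 of its 720 elements, about 69% of primes). None of the 79 primes tested shows any such pattern (for each of these groups the chance of that is below 10^-4), which rules them out. Hence G = D_6 (6T3), of order 12. The Galois group D_6 (6T3) has order 12, so the splitting field has degree 12 over Q.

12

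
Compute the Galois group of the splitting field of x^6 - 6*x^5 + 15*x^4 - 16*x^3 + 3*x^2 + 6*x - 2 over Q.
D_6 (order 12)

The polynomial f is an irreducible sextic over Q, so G = Gal(f/Q) is one of the 16 transitive subgroups 6T1, ..., 6T16 of S_6. The discriminant of f is 1259712, which is not a perfect square, so G is not contained in A_6. The transitive groups of degree 6 not contained in A_6 are: C_6 (6T1, order 6), S_3 (6T2, order 6), D_6 (6T3, order 12), C_3 x S_3 (6T5, order 18), A_4 x C_2 (6T6, order 24), S_4 (6T8, order 24), S_3 x S_3 (6T9, order 36), S_4 x C_2 (6T11, order 48), (S_3 x S_3) : C_2 (6T13, order 72), PGL(2,5) (6T14, order 120), S_6 (6T16, order 720). By Dedekind's theorem, for a prime p not dividing disc(f) the degrees of the irreducible factors of f mod p form the cycle type of an element of G. Factoring f modulo the 79 such primes p <= 419 (skipping 2, 3, which divide the discriminant), each new pattern first appears at: mod 5: f = (x^6 + 4x^5 + 4x^3 + 3x^2 + x + 3), pattern 6; mod 7: f = (x^2 + x + 6)(x^2 + 3x + 5)(x^2 + 4x + 6), pattern 2+2+2; mod 11: f = (x + 1)(x + 5)(x^2 + 3x + 10)(x^2 + 7x + 7), pattern 2+2+1+1; mod 13: f = (x^3 + 10x^2 + 3x + 5)(x^3 + 10x^2 + 3x + 10), pattern 3+3; mod 97: f = (x + 17)(x + 26)(x + 30)(x + 47)(x + 71)(x + 94), pattern 1+1+1+1+1+1. No other pattern occurs in this range, so the set of observed cycle types is {6, 2+2+2, 2+2+1+1, 3+3, 1+1+1+1+1+1}. The candidates containing elements of all these cycle types are D_6 (6T3) of order 12, A_4 x C_2 (6T6) of order 24, S_3 x S_3 (6T9) of order 36, S_4 x C_2 (6T11) of order 48, (S_3 x S_3) : C_2 (6T13) of order 72, PGL(2,5) (6T14) of order 120, S_6 (6T16) of order 720; the others are excluded. The observed types are precisely the cycle types that occur in D_6 (6T3). Each of the other remaining candidates has further cycle types, and by the Chebotarev density theorem the matching factorization patterns would occur for a proportion of primes equal to their share of the group: A_4 x C_2 (6T6) additionally contains elements of type 2+1+1+1+1 (3 of its 24 elements, about 12% of primes); S_3 x S_3 (6T9) additionally contains elements of type 3+1+1+1 (4 of its 36 elements, about 11% of primes); S_4 x C_2 (6T11) additionally contains elements of type 4+2, 4+1+1, 2+1+1+1+1 (15 of its 48 elements, about 31% of primes); (S_3 x S_3) : C_2 (6T13) additionally contains elements of type 4+2, 3+2+1, 3+1+1+1, 2+1+1+1+1 (40 of its 72 elements, about 56% of primes); PGL(2,5) (6T14) additionally contains elements of type 5+1, 4+1+1 (54 of its 120 elements, about 45% of primes); S_6 (6T16) additionally contains elements of type 5+1, 4+2, 4+1+1, 3+2+1, 3+1+1+1, 2+1+1+1+1 (499 of its 720 elements, about 69% of primes). None of the 79 primes tested shows any such pattern (for each of these groups the chance of that is below 10^-4), which rules them out. Hence G = D_6 (6T3), of order 12.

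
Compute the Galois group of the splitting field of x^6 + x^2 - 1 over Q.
The polynomial f is an irreducible sextic over Q, so G = Gal(f/Q) is one of the 16 transitive subgroups 6T1, ..., 6T16 of S_6. The discriminant of f is 61504 = 248^2, a perfect square, so G is contained in A_6. The transitive groups of degree 6 contained in A_6 are: A_4 (6T4, order 12), S_4 (6T7, order 24), (C_3 x C_3) : C_4 (6T10, order 36), PSL(2,5) (6T12, order 60), A_6 (6T15, order 360). By Dedekind's theorem, for a prime p not dividing disc(f) the degrees of the irreducible factors of f mod p form the cycle type of an element of G. Factoring f modulo the 79 such primes p <= 419 (skipping 2, 31, which divide the discriminant), each new pattern first appears at: mod 3: f = (x^2 + 1)(x^4 + 2x^2 + 2), pattern 4+2; mod 5: f = (x^3 + x^2 + 3x + 4)(x^3 + 4x^2 + 3x + 1), pattern 3+3; mod 11: f = (x + 3)(x + 8)(x^2 + 4x + 7)(x^2 + 7x + 7), pattern 2+2+1+1; mod 67: f = (x + 2)(x + 3)(x + 11)(x + 56)(x + 64)(x + 65), pattern 1+1+1+1+1+1. No other pattern occurs in this range, so the set of observed cycle types is {4+2, 3+3, 2+2+1+1, 1+1+1+1+1+1}. The candidates containing elements of all these cycle types are S_4 (6T7) of order 24, (C_3 x C_3) : C_4 (6T10) of order 36, A_6 (6T15) of order 360; the others are excluded. The observed types are precisely the cycle types that occur in S_4 (6T7). Each of the other remaining candidates has further cycle types, and by the Chebotarev density theorem the matching factorization patterns would occur for a proportion of primes equal to their share of the group: (C_3 x C_3) : C_4 (6T10) additionally contains elements of type 3+1+1+1 (4 of its 36 elements, about 11% of primes); A_6 (6T15) additionally contains elements of type 5+1, 3+1+1+1 (184 of its 360 elements, about 51% of primes). None of the 79 primes tested shows any such pattern (for each of these groups the chance of that is below 10^-4), which rules them out. Hence G = S_4 (6T7), of order 24.

S_4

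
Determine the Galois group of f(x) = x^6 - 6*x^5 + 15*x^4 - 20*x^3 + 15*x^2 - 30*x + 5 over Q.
A_6

The polynomial f is an irreducible sextic over Q, so G = Gal(f/Q) is one of the 16 transitive subgroups 6T1, ..., 6T16 of S_6. The discriminant of f is 746496000000 = 864000^2, a perfect square, so G is contained in A_6. The transitive groups of degree 6 contained in A_6 are: A_4 (6T4, order 12), S_4 (6T7, order 24), (C_3 x C_3) : C_4 (6T10, order 36), PSL(2,5) (6T12, order 60), A_6 (6T15, order 360). By Dedekind's theorem, for a prime p not dividing disc(f) the degrees of the irreducible factors of f mod p form the cycle type of an element of G. Factoring f modulo the 6 such primes p <= 23 (skipping 2, 3, 5, which divide the discriminant), each new pattern first appears at: mod 7: f = (x + 3)(x^5 + 5x^4 + x^2 + 5x + 4), pattern 5+1; mod 23: f = (x + 1)(x + 10)(x + 15)(x^3 + 14x^2 + 5x + 10), pattern 3+1+1+1. No other pattern occurs in this range, so the set of observed cycle types is {5+1, 3+1+1+1}. Among the candidates above, the only group containing elements of all these cycle types is A_6 (6T15) — each of A_4 (6T4), S_4 (6T7), (C_3 x C_3) : C_4 (6T10), PSL(2,5) (6T12) lacks at least one of them. Hence G = A_6 (6T15), of order 360.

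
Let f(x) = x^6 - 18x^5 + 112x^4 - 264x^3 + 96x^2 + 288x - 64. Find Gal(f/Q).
The polynomial f is an irreducible sextic over Q, so G = Gal(f/Q) is one of the 16 transitive subgroups 6T1, ..., 6T16 of S_6. The discriminant of f is 870211913777152, which is not a perfect square, so G is not contained in A_6. The transitive groups of degree 6 not contained in A_6 are: C_6 (6T1, order 6), S_3 (6T2, order 6), D_6 (6T3, order 12), C_3 x S_3 (6T5, order 18), A_4 x C_2 (6T6, order 24), S_4 (6T8, order 24), S_3 x S_3 (6T9, order 36), S_4 x C_2 (6T11, order 48), (S_3 x S_3) : C_2 (6T13, order 72), PGL(2,5) (6T14, order 120), S_6 (6T16, order 720). By Dedekind's theorem, for a prime p not dividing disc(f) the degrees of the irreducible factors of f mod p form the cycle type of an element of G. Factoring f modulo the 23 such primes p <= 97 (skipping 2, 37, which divide the discriminant), each new pattern first appears at: mod 3: f = (x^3 + x^2 + x + 2)(x^3 + 2x^2 + x + 1), pattern 3+3; mod 5: f = (x^2 + x + 2)(x^2 + 2x + 4)(x^2 + 4x + 2), pattern 2+2+2; mod 67: f = (x + 2)(x + 3)(x + 27)(x + 34)(x + 58)(x + 59), pattern 1+1+1+1+1+1. No other pattern occurs in this range, so the set of observed cycle types is {3+3, 2+2+2, 1+1+1+1+1+1}. The candidates containing elements of all these cycle types are C_6 (6T1) of order 6, S_3 (6T2) of order 6, D_6 (6T3) of order 12, C_3 x S_3 (6T5) of order 18, A_4 x C_2 (6T6) of order 24, S_4 (6T8) of order 24, S_3 x S_3 (6T9) of order 36, S_4 x C_2 (6T11) of order 48, (S_3 x S_3) : C_2 (6T13) of order 72, PGL(2,5) (6T14) of order 120, S_6 (6T16) of order 720; the others are excluded. The observed types are precisely the cycle types that occur in S_3 (6T2). Each of the other remaining candidates has further cycle types, and by the Chebotarev density theorem the matching factorization patterns would occur for a proportion of primes equal to their share of the group: C_6 (6T1) additionally contains elements of type 6 (2 of its 6 elements, about 33% of primes); D_6 (6T3) additionally contains elements of type 6, 2+2+1+1 (5 of its 12 elements, about 42% of primes); C_3 x S_3 (6T5) additionally contains elements of type 6, 3+1+1+1 (10 of its 18 elements, about 56% of primes); A_4 x C_2 (6T6) additionally contains elements of type 6, 2+2+1+1, 2+1+1+1+1 (14 of its 24 elements, about 58% of primes); S_4 (6T8) additionally contains elements of type 4+1+1, 2+2+1+1 (9 of its 24 elements, about 38% of primes); S_3 x S_3 (6T9) additionally contains elements of type 6, 3+1+1+1, 2+2+1+1 (25 of its 36 elements, about 69% of primes); S_4 x C_2 (6T11) additionally contains elements of type 6, 4+2, 4+1+1, 2+2+1+1, 2+1+1+1+1 (32 of its 48 elements, about 67% of primes); (S_3 x S_3) : C_2 (6T13) additionally contains elements of type 6, 4+2, 3+2+1, 3+1+1+1, 2+2+1+1, 2+1+1+1+1 (61 of its 72 elements, about 85% of primes); PGL(2,5) (6T14) additionally contains elements of type 6, 5+1, 4+1+1, 2+2+1+1 (89 of its 120 elements, about 74% of primes); S_6 (6T16) additionally contains elements of type 6, 5+1, 4+2, 4+1+1, 3+2+1, 3+1+1+1, 2+2+1+1, 2+1+1+1+1 (664 of its 720 elements, about 92% of primes). None of the 23 primes tested shows any such pattern (for each of these groups the chance of that is below 10^-4), which rules them out. Hence G = S_3 (6T2), of order 6.

S_3 (order 6)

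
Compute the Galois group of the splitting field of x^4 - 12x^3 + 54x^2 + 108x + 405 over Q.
The polynomial is an irreducible quartic over Q and its discriminant is 176319369216 = 419904^2, a perfect square, so the Galois group is contained in A_4. The resolvent cubic y^3 - 54*y^2 - 2916*y + 17496 is irreducible over Q. An irreducible resolvent with square discriminant gives A_4.

A_4, the alternating group on 4 letters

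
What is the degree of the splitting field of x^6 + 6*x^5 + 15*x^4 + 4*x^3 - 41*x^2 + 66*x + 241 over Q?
720

The degree of the splitting field over Q equals the order of the Galois group, so first determine the group. The polynomial f is an irreducible sextic over Q, so G = Gal(f/Q) is one of the 16 transitive subgroups 6T1, ..., 6T16 of S_6. The discriminant of f is -314339885068288, which is not a perfect square, so G is not contained in A_6. The transitive groups of degree 6 not contained in A_6 are: C_6 (6T1, order 6), S_3 (6T2, order 6), D_6 (6T3, order 12), C_3 x S_3 (6T5, order 18), A_4 x C_2 (6T6, order 24), S_4 (6T8, order 24), S_3 x S_3 (6T9, order 36), S_4 x C_2 (6T11, order 48), (S_3 x S_3) : C_2 (6T13, order 72), PGL(2,5) (6T14, order 120), S_6 (6T16, order 720). By Dedekind's theorem, for a prime p not dividing disc(f) the degrees of the irreducible factors of f mod p form the cycle type of an element of G. Factoring f modulo the 3 such primes p <= 7 (skipping 2, which divides the discriminant), each new pattern first appears at: mod 3: f = (x^6 + x^3 + x^2 + 1), pattern 6; mod 5: f = (x + 1)(x + 2)(x^4 + 3x^3 + 4x^2 + x + 3), pattern 4+1+1; mod 7: f = (x + 1)(x^2 + 2x + 2)(x^3 + 3x^2 + 2x + 5), pattern 3+2+1. No other pattern occurs in this range, so the set of observed cycle types is {6, 4+1+1, 3+2+1}. Among the candidates above, the only group containing elements of all these cycle types is S_6 (6T16); every other candidate lacks at least one of them. Hence G = S_6 (6T16), of order 720. The Galois group S_6 (6T16) has order 720, so the splitting field has degree 720 over Q.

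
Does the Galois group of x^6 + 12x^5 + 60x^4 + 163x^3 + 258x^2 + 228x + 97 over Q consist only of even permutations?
The polynomial is irreducible of degree 6 over Q. Its discriminant is -1162261467, which is not a perfect square. A Galois group lies in the alternating group exactly when the discriminant is a square in Q, so the Galois group (C_3 x S_3) is not contained in A_6.

No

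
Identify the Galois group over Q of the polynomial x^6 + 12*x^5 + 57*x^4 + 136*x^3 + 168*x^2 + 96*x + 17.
The polynomial f is an irreducible sextic over Q, so G = Gal(f/Q) is one of the 16 transitive subgroups 6T1, ..., 6T16 of S_6. The discriminant of f is -419904, which is not a perfect square, so G is not contained in A_6. The transitive groups of degree 6 not contained in A_6 are: C_6 (6T1, order 6), S_3 (6T2, order 6), D_6 (6T3, order 12), C_3 x S_3 (6T5, order 18), A_4 x C_2 (6T6, order 24), S_4 (6T8, order 24), S_3 x S_3 (6T9, order 36), S_4 x C_2 (6T11, order 48), (S_3 x S_3) : C_2 (6T13, order 72), PGL(2,5) (6T14, order 120), S_6 (6T16, order 720). By Dedekind's theorem, for a prime p not dividing disc(f) the degrees of the irreducible factors of f mod p form the cycle type of an element of G. Factoring f modulo the 33 such primes p <= 149 (skipping 2, 3, which divide the discriminant), each new pattern first appears at: mod 5: f = (x^3 + 2x + 4)(x^3 + 2x^2 + 3), pattern 3+3; mod 7: f = (x^6 + 5x^5 + x^4 + 3x^3 + 5x + 3), pattern 6; mod 17: f = (x)(x + 4)(x^2 + 4x + 10)(x^2 + 4x + 16), pattern 2+2+1+1; mod 19: f = (x + 8)(x + 9)(x + 14)(x + 15)(x^2 + 4x + 10), pattern 2+1+1+1+1; mod 71: f = (x^2 + 4x + 44)(x^2 + 4x + 49)(x^2 + 4x + 58), pattern 2+2+2. No other pattern occurs in this range, so the set of observed cycle types is {3+3, 6, 2+2+1+1, 2+1+1+1+1, 2+2+2}. The candidates containing elements of all these cycle types are A_4 x C_2 (6T6) of order 24, S_4 x C_2 (6T11) of order 48, (S_3 x S_3) : C_2 (6T13) of order 72, S_6 (6T16) of order 720; the others are excluded. The observed types are precisely the cycle types that occur in A_4 x C_2 (6T6) (apart from the identity). Each of the other remaining candidates has further cycle types, and by the Chebotarev density theorem the matching factorization patterns would occur for a proportion of primes equal to their share of the group: S_4 x C_2 (6T11) additionally contains elements of type 4+2, 4+1+1 (12 of its 48 elements, about 25% of primes); (S_3 x S_3) : C_2 (6T13) additionally contains elements of type 4+2, 3+2+1, 3+1+1+1 (34 of its 72 elements, about 47% of primes); S_6 (6T16) additionally contains elements of type 5+1, 4+2, 4+1+1, 3+2+1, 3+1+1+1 (484 of its 720 elements, about 67% of primes). None of the 33 primes tested shows any such pattern (for each of these groups the chance of that is below 10^-4), which rules them out. Hence G = A_4 x C_2 (6T6), of order 24.

A_4 x C_2 (order 24)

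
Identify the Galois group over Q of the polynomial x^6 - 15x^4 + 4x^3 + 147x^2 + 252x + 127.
The polynomial f is an irreducible sextic over Q, so G = Gal(f/Q) is one of the 16 transitive subgroups 6T1, ..., 6T16 of S_6. The discriminant of f is -860859187200, which is not a perfect square, so G is not contained in A_6. The transitive groups of degree 6 not contained in A_6 are: C_6 (6T1, order 6), S_3 (6T2, order 6), D_6 (6T3, order 12), C_3 x S_3 (6T5, order 18), A_4 x C_2 (6T6, order 24), S_4 (6T8, order 24), S_3 x S_3 (6T9, order 36), S_4 x C_2 (6T11, order 48), (S_3 x S_3) : C_2 (6T13, order 72), PGL(2,5) (6T14, order 120), S_6 (6T16, order 720). By Dedekind's theorem, for a prime p not dividing disc(f) the degrees of the irreducible factors of f mod p form the cycle type of an element of G. Factoring f modulo the 23 such primes p <= 103 (skipping 2, 3, 5, 31, which divide the discriminant), each new pattern first appears at: mod 7: f = (x^3 + 2x^2 + 6x + 3)(x^3 + 5x^2 + 4x + 5), pattern 3+3; mod 11: f = (x^2 + 2x + 10)(x^2 + 3x + 6)(x^2 + 6x + 10), pattern 2+2+2; mod 43: f = (x + 7)(x + 18)(x + 25)(x + 39)(x + 41)(x + 42), pattern 1+1+1+1+1+1. No other pattern occurs in this range, so the set of observed cycle types is {3+3, 2+2+2, 1+1+1+1+1+1}. The candidates containing elements of all these cycle types are C_6 (6T1) of order 6, S_3 (6T2) of order 6, D_6 (6T3) of order 12, C_3 x S_3 (6T5) of order 18, A_4 x C_2 (6T6) of order 24, S_4 (6T8) of order 24, S_3 x S_3 (6T9) of order 36, S_4 x C_2 (6T11) of order 48, (S_3 x S_3) : C_2 (6T13) of order 72, PGL(2,5) (6T14) of order 120, S_6 (6T16) of order 720; the others are excluded. The observed types are precisely the cycle types that occur in S_3 (6T2). Each of the other remaining candidates has further cycle types, and by the Chebotarev density theorem the matching factorization patterns would occur for a proportion of primes equal to their share of the group: C_6 (6T1) additionally contains elements of type 6 (2 of its 6 elements, about 33% of primes); D_6 (6T3) additionally contains elements of type 6, 2+2+1+1 (5 of its 12 elements, about 42% of primes); C_3 x S_3 (6T5) additionally contains elements of type 6, 3+1+1+1 (10 of its 18 elements, about 56% of primes); A_4 x C_2 (6T6) additionally contains elements of type 6, 2+2+1+1, 2+1+1+1+1 (14 of its 24 elements, about 58% of primes); S_4 (6T8) additionally contains elements of type 4+1+1, 2+2+1+1 (9 of its 24 elements, about 38% of primes); S_3 x S_3 (6T9) additionally contains elements of type 6, 3+1+1+1, 2+2+1+1 (25 of its 36 elements, about 69% of primes); S_4 x C_2 (6T11) additionally contains elements of type 6, 4+2, 4+1+1, 2+2+1+1, 2+1+1+1+1 (32 of its 48 elements, about 67% of primes); (S_3 x S_3) : C_2 (6T13) additionally contains elements of type 6, 4+2, 3+2+1, 3+1+1+1, 2+2+1+1, 2+1+1+1+1 (61 of its 72 elements, about 85% of primes); PGL(2,5) (6T14) additionally contains elements of type 6, 5+1, 4+1+1, 2+2+1+1 (89 of its 120 elements, about 74% of primes); S_6 (6T16) additionally contains elements of type 6, 5+1, 4+2, 4+1+1, 3+2+1, 3+1+1+1, 2+2+1+1, 2+1+1+1+1 (664 of its 720 elements, about 92% of primes). None of the 23 primes tested shows any such pattern (for each of these groups the chance of that is below 10^-4), which rules them out. Hence G = S_3 (6T2), of order 6.

S_3 (also written S3)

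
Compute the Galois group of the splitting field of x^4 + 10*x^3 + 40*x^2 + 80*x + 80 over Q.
The polynomial is an irreducible quartic over Q and its discriminant is 512000, which is not a perfect square, so the Galois group is not contained in A_4. The resolvent cubic y^3 - 40*y^2 + 480*y - 1600 has exactly one rational root, so the Galois group is C_4 or D_4. The quartic becomes reducible over Q(sqrt(disc)), so the group is C_4.

C_4 (order 4)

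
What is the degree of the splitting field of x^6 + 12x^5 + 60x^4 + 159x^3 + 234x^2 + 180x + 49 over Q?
The degree of the splitting field over Q equals the order of the Galois group, so first determine the group. The polynomial f is an irreducible sextic over Q, so G = Gal(f/Q) is one of the 16 transitive subgroups 6T1, ..., 6T16 of S_6. The discriminant of f is 871199469, which is not a perfect square, so G is not contained in A_6. The transitive groups of degree 6 not contained in A_6 are: C_6 (6T1, order 6), S_3 (6T2, order 6), D_6 (6T3, order 12), C_3 x S_3 (6T5, order 18), A_4 x C_2 (6T6, order 24), S_4 (6T8, order 24), S_3 x S_3 (6T9, order 36), S_4 x C_2 (6T11, order 48), (S_3 x S_3) : C_2 (6T13, order 72), PGL(2,5) (6T14, order 120), S_6 (6T16, order 720). By Dedekind's theorem, for a prime p not dividing disc(f) the degrees of the irreducible factors of f mod p form the cycle type of an element of G. Factoring f modulo the 16 such primes p <= 67 (skipping 3, 7, 29, which divide the discriminant), each new pattern first appears at: mod 2: f = (x^6 + x^3 + 1), pattern 6; mod 5: f = (x + 3)(x + 4)(x^2 + 2x + 4)(x^2 + 3x + 3), pattern 2+2+1+1; mod 13: f = (x + 4)(x + 7)(x + 8)(x^3 + 6x^2 + 12x + 12), pattern 3+1+1+1; mod 19: f = (x^2 + 6)(x^2 + 14x + 1)(x^2 + 17x + 5), pattern 2+2+2; mod 67: f = (x^3 + 6x^2 + 12x + 26)(x^3 + 6x^2 + 12x + 56), pattern 3+3. No other pattern occurs in this range, so the set of observed cycle types is {6, 2+2+1+1, 3+1+1+1, 2+2+2, 3+3}. The candidates containing elements of all these cycle types are S_3 x S_3 (6T9) of order 36, (S_3 x S_3) : C_2 (6T13) of order 72, S_6 (6T16) of order 720; the others are excluded. The observed types are precisely the cycle types that occur in S_3 x S_3 (6T9) (apart from the identity). Each of the other remaining candidates has further cycle types, and by the Chebotarev density theorem the matching factorization patterns would occur for a proportion of primes equal to their share of the group: (S_3 x S_3) : C_2 (6T13) additionally contains elements of type 4+2, 3+2+1, 2+1+1+1+1 (36 of its 72 elements, about 50% of primes); S_6 (6T16) additionally contains elements of type 5+1, 4+2, 4+1+1, 3+2+1, 2+1+1+1+1 (459 of its 720 elements, about 64% of primes). None of the 16 primes tested shows any such pattern (for each of these groups the chance of that is below 10^-4), which rules them out. Hence G = S_3 x S_3 (6T9), of order 36. The Galois group S_3 x S_3 (6T9) has order 36, so the splitting field has degree 36 over Q.

36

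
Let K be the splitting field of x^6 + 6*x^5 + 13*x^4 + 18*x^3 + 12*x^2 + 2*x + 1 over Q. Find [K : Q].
The degree of the splitting field over Q equals the order of the Galois group, so first determine the group. The polynomial f is an irreducible sextic over Q, so G = Gal(f/Q) is one of the 16 transitive subgroups 6T1, ..., 6T16 of S_6. The discriminant of f is 95101504 = 9752^2, a perfect square, so G is contained in A_6. The transitive groups of degree 6 contained in A_6 are: A_4 (6T4, order 12), S_4 (6T7, order 24), (C_3 x C_3) : C_4 (6T10, order 36), PSL(2,5) (6T12, order 60), A_6 (6T15, order 360). By Dedekind's theorem, for a prime p not dividing disc(f) the degrees of the irreducible factors of f mod p form the cycle type of an element of G. Factoring f modulo the 79 such primes p <= 421 (skipping 2, 23, 53, which divide the discriminant), each new pattern first appears at: mod 3: f = (x^3 + x^2 + 2x + 1)(x^3 + 2x^2 + 1), pattern 3+3; mod 5: f = (x^2 + x + 2)(x^4 + x^2 + 2x + 3), pattern 4+2; mod 19: f = (x + 2)(x + 12)(x^2 + 5x + 18)(x^2 + 6x + 15), pattern 2+2+1+1; mod 223: f = (x + 18)(x + 50)(x + 71)(x + 142)(x + 185)(x + 209), pattern 1+1+1+1+1+1. No other pattern occurs in this range, so the set of observed cycle types is {3+3, 4+2, 2+2+1+1, 1+1+1+1+1+1}. The candidates containing elements of all these cycle types are S_4 (6T7) of order 24, (C_3 x C_3) : C_4 (6T10) of order 36, A_6 (6T15) of order 360; the others are excluded. The observed types are precisely the cycle types that occur in S_4 (6T7). Each of the other remaining candidates has further cycle types, and by the Chebotarev density theorem the matching factorization patterns would occur for a proportion of primes equal to their share of the group: (C_3 x C_3) : C_4 (6T10) additionally contains elements of type 3+1+1+1 (4 of its 36 elements, about 11% of primes); A_6 (6T15) additionally contains elements of type 5+1, 3+1+1+1 (184 of its 360 elements, about 51% of primes). None of the 79 primes tested shows any such pattern (for each of these groups the chance of that is below 10^-4), which rules them out. Hence G = S_4 (6T7), of order 24. The Galois group S_4 (6T7) has order 24, so the splitting field has degree 24 over Q.

24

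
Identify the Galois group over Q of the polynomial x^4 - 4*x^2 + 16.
4T2: V_4

The polynomial is an irreducible quartic over Q and its discriminant is 589824 = 768^2, a perfect square, so the Galois group is contained in A_4. The resolvent cubic y^3 + 4*y^2 - 64*y - 256 splits completely over Q, which gives the Klein four-group V_4.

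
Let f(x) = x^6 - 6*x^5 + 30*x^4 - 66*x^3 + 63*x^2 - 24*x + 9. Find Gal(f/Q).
The polynomial f is an irreducible sextic over Q, so G = Gal(f/Q) is one of the 16 transitive subgroups 6T1, ..., 6T16 of S_6. The discriminant of f is -5217636731328, which is not a perfect square, so G is not contained in A_6. The transitive groups of degree 6 not contained in A_6 are: C_6 (6T1, order 6), S_3 (6T2, order 6), D_6 (6T3, order 12), C_3 x S_3 (6T5, order 18), A_4 x C_2 (6T6, order 24), S_4 (6T8, order 24), S_3 x S_3 (6T9, order 36), S_4 x C_2 (6T11, order 48), (S_3 x S_3) : C_2 (6T13, order 72), PGL(2,5) (6T14, order 120), S_6 (6T16, order 720). By Dedekind's theorem, for a prime p not dividing disc(f) the degrees of the irreducible factors of f mod p form the cycle type of an element of G. Factoring f modulo the 21 such primes p <= 89 (skipping 2, 3, 7, which divide the discriminant), each new pattern first appears at: mod 5: f = (x^6 + 4x^5 + 4x^3 + 3x^2 + x + 4), pattern 6; mod 11: f = (x + 2)(x^5 + 3x^4 + 2x^3 + 7x^2 + 5x + 10), pattern 5+1; mod 13: f = (x + 2)(x + 4)(x^4 + x^3 + 3x^2 + 12x + 6), pattern 4+1+1; mod 23: f = (x + 10)(x + 12)(x^2 + 3x + 16)(x^2 + 15x + 5), pattern 2+2+1+1; mod 43: f = (x^3 + 2x^2 + 24x + 7)(x^3 + 35x^2 + 22x + 32), pattern 3+3; mod 61: f = (x^2 + 3x + 30)(x^2 + 14x + 43)(x^2 + 38x + 1), pattern 2+2+2. No other pattern occurs in this range, so the set of observed cycle types is {6, 5+1, 4+1+1, 2+2+1+1, 3+3, 2+2+2}. The candidates containing elements of all these cycle types are PGL(2,5) (6T14) of order 120, S_6 (6T16) of order 720; the others are excluded. The observed types are precisely the cycle types that occur in PGL(2,5) (6T14) (apart from the identity). Each of the other remaining candidates has further cycle types, and by the Chebotarev density theorem the matching factorization patterns would occur for a proportion of primes equal to their share of the group: S_6 (6T16) additionally contains elements of type 4+2, 3+2+1, 3+1+1+1, 2+1+1+1+1 (265 of its 720 elements, about 37% of primes). None of the 21 primes tested shows any such pattern (for each of these groups the chance of that is below 10^-4), which rules them out. Hence G = PGL(2,5) (6T14), of order 120.

6T14: PGL(2,5)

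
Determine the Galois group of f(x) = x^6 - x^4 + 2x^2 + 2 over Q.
6T8: S_4

The polynomial f is an irreducible sextic over Q, so G = Gal(f/Q) is one of the 16 transitive subgroups 6T1, ..., 6T16 of S_6. The discriminant of f is -5120000, which is not a perfect square, so G is not contained in A_6. The transitive groups of degree 6 not contained in A_6 are: C_6 (6T1, order 6), S_3 (6T2, order 6), D_6 (6T3, order 12), C_3 x S_3 (6T5, order 18), A_4 x C_2 (6T6, order 24), S_4 (6T8, order 24), S_3 x S_3 (6T9, order 36), S_4 x C_2 (6T11, order 48), (S_3 x S_3) : C_2 (6T13, order 72), PGL(2,5) (6T14, order 120), S_6 (6T16, order 720). By Dedekind's theorem, for a prime p not dividing disc(f) the degrees of the irreducible factors of f mod p form the cycle type of an element of G. Factoring f modulo the 22 such primes p <= 89 (skipping 2, 5, which divide the discriminant), each new pattern first appears at: mod 3: f = (x^3 + x^2 + 2)(x^3 + 2x^2 + 1), pattern 3+3; mod 7: f = (x^2 + 2)(x^2 + x + 6)(x^2 + 6x + 6), pattern 2+2+2; mod 13: f = (x + 4)(x + 9)(x^4 + 2x^2 + 8), pattern 4+1+1; mod 43: f = (x + 12)(x + 31)(x^2 + 4)(x^2 + 10), pattern 2+2+1+1. No other pattern occurs in this range, so the set of observed cycle types is {3+3, 2+2+2, 4+1+1, 2+2+1+1}. The candidates containing elements of all these cycle types are S_4 (6T8) of order 24, S_4 x C_2 (6T11) of order 48, PGL(2,5) (6T14) of order 120, S_6 (6T16) of order 720; the others are excluded. The observed types are precisely the cycle types that occur in S_4 (6T8) (apart from the identity). Each of the other remaining candidates has further cycle types, and by the Chebotarev density theorem the matching factorization patterns would occur for a proportion of primes equal to their share of the group: S_4 x C_2 (6T11) additionally contains elements of type 6, 4+2, 2+1+1+1+1 (17 of its 48 elements, about 35% of primes); PGL(2,5) (6T14) additionally contains elements of type 6, 5+1 (44 of its 120 elements, about 37% of primes); S_6 (6T16) additionally contains elements of type 6, 5+1, 4+2, 3+2+1, 3+1+1+1, 2+1+1+1+1 (529 of its 720 elements, about 73% of primes). None of the 22 primes tested shows any such pattern (for each of these groups the chance of that is below 10^-4), which rules them out. Hence G = S_4 (6T8), of order 24.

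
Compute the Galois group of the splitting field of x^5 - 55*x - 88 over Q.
The polynomial f is an irreducible quintic over Q, so G = Gal(f/Q) is a transitive subgroup of S_5: one of C_5 (5T1, order 5), D_5 (5T2, order 10), F_20 (5T3, order 20), A_5 (5T4, order 60) or S_5 (5T5, order 120). The discriminant of f is 58564000000 = 242000^2, a perfect square, so G is contained in A_5. The transitive groups of degree 5 contained in A_5 are: C_5 (5T1, order 5), D_5 (5T2, order 10), A_5 (5T4, order 60). By Dedekind's theorem, for a prime p not dividing disc(f) the degrees of the irreducible factors of f mod p form the cycle type of an element of G. Factoring f modulo the 3 such primes p <= 13 (skipping 2, 5, 11, which divide the discriminant), each new pattern first appears at: mod 3: f = (x^5 + 2x + 2), pattern 5; mod 13: f = (x + 5)(x + 7)(x^3 + x^2 + 5x + 9), pattern 3+1+1. No other pattern occurs in this range, so the set of observed cycle types is {5, 3+1+1}. Among the candidates above, the only group containing elements of all these cycle types is A_5 (5T4) — each of C_5 (5T1), D_5 (5T2) lacks at least one of them. Hence G = A_5 (5T4), of order 60.

A_5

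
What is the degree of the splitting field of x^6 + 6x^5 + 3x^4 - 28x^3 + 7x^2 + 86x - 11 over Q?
The degree of the splitting field over Q equals the order of the Galois group, so first determine the group. The polynomial f is an irreducible sextic over Q, so G = Gal(f/Q) is one of the 16 transitive subgroups 6T1, ..., 6T16 of S_6. The discriminant of f is 66039417143296 = 8126464^2, a perfect square, so G is contained in A_6. The transitive groups of degree 6 contained in A_6 are: A_4 (6T4, order 12), S_4 (6T7, order 24), (C_3 x C_3) : C_4 (6T10, order 36), PSL(2,5) (6T12, order 60), A_6 (6T15, order 360). By Dedekind's theorem, for a prime p not dividing disc(f) the degrees of the irreducible factors of f mod p form the cycle type of an element of G. Factoring f modulo the 79 such primes p <= 419 (skipping 2, 31, which divide the discriminant), each new pattern first appears at: mod 3: f = (x^2 + 2x + 2)(x^4 + x^3 + 2x^2 + 2x + 2), pattern 4+2; mod 5: f = (x^3 + 3x + 2)(x^3 + x^2 + 2), pattern 3+3; mod 11: f = (x)(x + 2)(x^2 + 6x + 2)(x^2 + 9x + 5), pattern 2+2+1+1; mod 67: f = (x + 14)(x + 17)(x + 19)(x + 50)(x + 52)(x + 55), pattern 1+1+1+1+1+1. No other pattern occurs in this range, so the set of observed cycle types is {4+2, 3+3, 2+2+1+1, 1+1+1+1+1+1}. The candidates containing elements of all these cycle types are S_4 (6T7) of order 24, (C_3 x C_3) : C_4 (6T10) of order 36, A_6 (6T15) of order 360; the others are excluded. The observed types are precisely the cycle types that occur in S_4 (6T7). Each of the other remaining candidates has further cycle types, and by the Chebotarev density theorem the matching factorization patterns would occur for a proportion of primes equal to their share of the group: (C_3 x C_3) : C_4 (6T10) additionally contains elements of type 3+1+1+1 (4 of its 36 elements, about 11% of primes); A_6 (6T15) additionally contains elements of type 5+1, 3+1+1+1 (184 of its 360 elements, about 51% of primes). None of the 79 primes tested shows any such pattern (for each of these groups the chance of that is below 10^-4), which rules them out. Hence G = S_4 (6T7), of order 24. The Galois group S_4 (6T7) has order 24, so the splitting field has degree 24 over Q.

24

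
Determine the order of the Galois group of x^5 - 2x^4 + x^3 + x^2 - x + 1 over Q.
The degree of the splitting field over Q equals the order of the Galois group, so first determine the group. The polynomial f is an irreducible quintic over Q, so G = Gal(f/Q) is a transitive subgroup of S_5: one of C_5 (5T1, order 5), D_5 (5T2, order 10), F_20 (5T3, order 20), A_5 (5T4, order 60) or S_5 (5T5, order 120). The discriminant of f is 2209 = 47^2, a perfect square, so G is contained in A_5. The transitive groups of degree 5 contained in A_5 are: C_5 (5T1, order 5), D_5 (5T2, order 10), A_5 (5T4, order 60). By Dedekind's theorem, for a prime p not dividing disc(f) the degrees of the irreducible factors of f mod p form the cycle type of an element of G. Factoring f modulo the 23 such primes p <= 89 (skipping 47, which divides the discriminant), each new pattern first appears at: mod 2: f = (x^5 + x^3 + x^2 + x + 1), pattern 5; mod 5: f = (x + 2)(x^2 + 3)(x^2 + x + 1), pattern 2+2+1; mod 83: f = (x + 6)(x + 40)(x + 54)(x + 73)(x + 74), pattern 1+1+1+1+1. No other pattern occurs in this range, so the set of observed cycle types is {5, 2+2+1, 1+1+1+1+1}. The candidates containing elements of all these cycle types are D_5 (5T2) of order 10, A_5 (5T4) of order 60; the others are excluded. The observed types are precisely the cycle types that occur in D_5 (5T2). Each of the other remaining candidates has further cycle types, and by the Chebotarev density theorem the matching factorization patterns would occur for a proportion of primes equal to their share of the group: A_5 (5T4) additionally contains elements of type 3+1+1 (20 of its 60 elements, about 33% of primes). None of the 23 primes tested shows any such pattern (for each of these groups the chance of that is below 10^-4), which rules them out. Hence G = D_5 (5T2), of order 10. The Galois group D_5 (5T2) has order 10, so the splitting field has degree 10 over Q.

10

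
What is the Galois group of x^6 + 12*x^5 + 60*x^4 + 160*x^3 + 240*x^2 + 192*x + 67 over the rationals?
S_3

The polynomial f is an irreducible sextic over Q, so G = Gal(f/Q) is one of the 16 transitive subgroups 6T1, ..., 6T16 of S_6. The discriminant of f is -11337408, which is not a perfect square, so G is not contained in A_6. The transitive groups of degree 6 not contained in A_6 are: C_6 (6T1, order 6), S_3 (6T2, order 6), D_6 (6T3, order 12), C_3 x S_3 (6T5, order 18), A_4 x C_2 (6T6, order 24), S_4 (6T8, order 24), S_3 x S_3 (6T9, order 36), S_4 x C_2 (6T11, order 48), (S_3 x S_3) : C_2 (6T13, order 72), PGL(2,5) (6T14, order 120), S_6 (6T16, order 720). By Dedekind's theorem, for a prime p not dividing disc(f) the degrees of the irreducible factors of f mod p form the cycle type of an element of G. Factoring f modulo the 23 such primes p <= 97 (skipping 2, 3, which divide the discriminant), each new pattern first appears at: mod 5: f = (x^2 + 3)(x^2 + 3x + 4)(x^2 + 4x + 1), pattern 2+2+2; mod 7: f = (x^3 + 6x^2 + 5x + 3)(x^3 + 6x^2 + 5x + 6), pattern 3+3; mod 61: f = (x + 5)(x + 21)(x + 24)(x + 41)(x + 44)(x + 60), pattern 1+1+1+1+1+1. No other pattern occurs in this range, so the set of observed cycle types is {2+2+2, 3+3, 1+1+1+1+1+1}. The candidates containing elements of all these cycle types are C_6 (6T1) of order 6, S_3 (6T2) of order 6, D_6 (6T3) of order 12, C_3 x S_3 (6T5) of order 18, A_4 x C_2 (6T6) of order 24, S_4 (6T8) of order 24, S_3 x S_3 (6T9) of order 36, S_4 x C_2 (6T11) of order 48, (S_3 x S_3) : C_2 (6T13) of order 72, PGL(2,5) (6T14) of order 120, S_6 (6T16) of order 720; the others are excluded. The observed types are precisely the cycle types that occur in S_3 (6T2). Each of the other remaining candidates has further cycle types, and by the Chebotarev density theorem the matching factorization patterns would occur for a proportion of primes equal to their share of the group: C_6 (6T1) additionally contains elements of type 6 (2 of its 6 elements, about 33% of primes); D_6 (6T3) additionally contains elements of type 6, 2+2+1+1 (5 of its 12 elements, about 42% of primes); C_3 x S_3 (6T5) additionally contains elements of type 6, 3+1+1+1 (10 of its 18 elements, about 56% of primes); A_4 x C_2 (6T6) additionally contains elements of type 6, 2+2+1+1, 2+1+1+1+1 (14 of its 24 elements, about 58% of primes); S_4 (6T8) additionally contains elements of type 4+1+1, 2+2+1+1 (9 of its 24 elements, about 38% of primes); S_3 x S_3 (6T9) additionally contains elements of type 6, 3+1+1+1, 2+2+1+1 (25 of its 36 elements, about 69% of primes); S_4 x C_2 (6T11) additionally contains elements of type 6, 4+2, 4+1+1, 2+2+1+1, 2+1+1+1+1 (32 of its 48 elements, about 67% of primes); (S_3 x S_3) : C_2 (6T13) additionally contains elements of type 6, 4+2, 3+2+1, 3+1+1+1, 2+2+1+1, 2+1+1+1+1 (61 of its 72 elements, about 85% of primes); PGL(2,5) (6T14) additionally contains elements of type 6, 5+1, 4+1+1, 2+2+1+1 (89 of its 120 elements, about 74% of primes); S_6 (6T16) additionally contains elements of type 6, 5+1, 4+2, 4+1+1, 3+2+1, 3+1+1+1, 2+2+1+1, 2+1+1+1+1 (664 of its 720 elements, about 92% of primes). None of the 23 primes tested shows any such pattern (for each of these groups the chance of that is below 10^-4), which rules them out. Hence G = S_3 (6T2), of order 6.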